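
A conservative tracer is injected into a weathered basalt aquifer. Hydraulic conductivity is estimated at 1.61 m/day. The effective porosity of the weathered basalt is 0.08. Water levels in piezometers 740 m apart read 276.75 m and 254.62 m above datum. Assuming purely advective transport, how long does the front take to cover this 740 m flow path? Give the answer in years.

Hydraulic gradient i = (276.75 − 254.62) / 740 = 22.13 / 740 = 0.02991.
Darcy flux q = K · i = 1.610 × 0.02991 = 0.04815 m/day.
Seepage velocity v = q / n_e = 0.04815 / 0.08 = 0.6018 m/day.
Travel time t = L / v = 740 / 0.6018 = 1230 days = 3.366 years.

3.37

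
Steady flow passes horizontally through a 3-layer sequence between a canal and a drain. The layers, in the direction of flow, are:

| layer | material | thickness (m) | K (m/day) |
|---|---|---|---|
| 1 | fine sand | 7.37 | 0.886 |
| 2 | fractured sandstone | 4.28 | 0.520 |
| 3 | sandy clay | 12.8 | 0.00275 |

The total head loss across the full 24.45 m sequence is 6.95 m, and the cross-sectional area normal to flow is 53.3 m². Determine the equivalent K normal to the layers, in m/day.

0.00523

Flow is perpendicular to layering, so the layers act in series and the equivalent K is the thickness-weighted harmonic mean.
Total thickness L = 7.37 + 4.28 + 12.8 = 24.45 m.
Σ(b_i/K_i) = 7.37/0.886 + 4.28/0.520 + 12.8/0.00275 = 4671 d.
K_eq = L / Σ(b_i/K_i) = 24.45 / 4671 = 0.005234 m/day.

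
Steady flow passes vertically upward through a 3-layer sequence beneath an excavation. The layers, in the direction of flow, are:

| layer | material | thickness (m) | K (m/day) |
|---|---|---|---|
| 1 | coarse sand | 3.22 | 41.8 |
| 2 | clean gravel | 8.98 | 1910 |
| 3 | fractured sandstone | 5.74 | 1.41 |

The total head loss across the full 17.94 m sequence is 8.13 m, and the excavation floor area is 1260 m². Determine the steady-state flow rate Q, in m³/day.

2470

Flow is perpendicular to layering, so the layers act in series and the equivalent K is the thickness-weighted harmonic mean.
Total thickness L = 3.22 + 8.98 + 5.74 = 17.94 m.
Σ(b_i/K_i) = 3.22/41.8 + 8.98/1910 + 5.74/1.41 = 4.153 d.
K_eq = L / Σ(b_i/K_i) = 17.94 / 4.153 = 4.320 m/day.
Q = K_eq · A · (Δh/L) = 4.320 × 1260 × (8.13/17.94) = 2467 m³/day.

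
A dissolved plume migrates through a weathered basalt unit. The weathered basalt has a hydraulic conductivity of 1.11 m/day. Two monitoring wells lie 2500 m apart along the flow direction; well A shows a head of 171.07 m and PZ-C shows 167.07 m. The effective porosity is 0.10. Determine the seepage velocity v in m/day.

Hydraulic gradient i = (171.07 − 167.07) / 2500 = 4 / 2500 = 0.001600.
Darcy flux q = K · i = 1.110 × 0.001600 = 0.001776 m/day.
Seepage velocity v = q / n_e = 0.001776 / 0.10 = 0.01776 m/day.

0.0178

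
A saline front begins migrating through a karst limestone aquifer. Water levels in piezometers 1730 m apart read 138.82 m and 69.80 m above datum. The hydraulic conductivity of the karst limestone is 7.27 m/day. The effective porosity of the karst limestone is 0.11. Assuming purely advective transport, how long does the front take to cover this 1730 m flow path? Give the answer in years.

1.80

Hydraulic gradient i = (138.82 − 69.80) / 1730 = 69.02 / 1730 = 0.03990.
Darcy flux q = K · i = 7.270 × 0.03990 = 0.2900 m/day.
Seepage velocity v = q / n_e = 0.2900 / 0.11 = 2.637 m/day.
Travel time t = L / v = 1730 / 2.637 = 656.1 days = 1.796 years.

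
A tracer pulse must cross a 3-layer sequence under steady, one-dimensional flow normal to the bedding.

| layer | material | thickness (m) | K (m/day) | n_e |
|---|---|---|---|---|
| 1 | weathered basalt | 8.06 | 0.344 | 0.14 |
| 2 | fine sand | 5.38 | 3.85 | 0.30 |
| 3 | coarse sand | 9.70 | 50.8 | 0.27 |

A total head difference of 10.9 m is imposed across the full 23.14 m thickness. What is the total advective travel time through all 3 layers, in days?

With flow normal to the layers, continuity requires the same specific discharge q through every layer.
Σ(b_i/K_i) = 8.06/0.344 + 5.38/3.85 + 9.70/50.8 = 25.02 d.
q = Δh / Σ(b_i/K_i) = 10.9 / 25.02 = 0.4357 m/day.
In each layer the seepage velocity is v_i = q/n_i, so the layer transit time is t_i = b_i·n_i / q:
  layer 1 (weathered basalt): t_1 = 8.06 × 0.14 / 0.4357 = 2.590 d
  layer 2 (fine sand): t_2 = 5.38 × 0.30 / 0.4357 = 3.705 d
  layer 3 (coarse sand): t_3 = 9.70 × 0.27 / 0.4357 = 6.011 d
Total t = Σ t_i = 12.31 days.

12.3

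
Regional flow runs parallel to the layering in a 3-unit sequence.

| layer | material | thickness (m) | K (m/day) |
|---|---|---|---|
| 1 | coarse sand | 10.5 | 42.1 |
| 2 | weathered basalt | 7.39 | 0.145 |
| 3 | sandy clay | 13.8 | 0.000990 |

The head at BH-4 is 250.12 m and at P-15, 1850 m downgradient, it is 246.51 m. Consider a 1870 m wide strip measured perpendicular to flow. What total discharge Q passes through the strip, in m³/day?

1620

Flow is parallel to layering, so each bed carries its own Darcy discharge and the transmissivities add.
Σ(K_i·b_i) = 42.1×10.5 + 0.145×7.39 + 0.000990×13.8 = 443.1 m²/day.
Hydraulic gradient i = (250.12 − 246.51) / 1850 = 3.61 / 1850 = 0.001951.
Q = Σ(K_i·b_i) · W · i = 443.1 × 1870 × 0.001951 = 1617 m³/day.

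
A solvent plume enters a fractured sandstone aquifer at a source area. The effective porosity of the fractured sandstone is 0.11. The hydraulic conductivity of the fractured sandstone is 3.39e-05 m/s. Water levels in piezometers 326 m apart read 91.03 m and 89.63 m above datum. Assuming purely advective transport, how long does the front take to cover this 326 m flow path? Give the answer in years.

Convert K: 3.39e-05 m/s × 86400 = 2.929 m/day.
Hydraulic gradient i = (91.03 − 89.63) / 326 = 1.4 / 326 = 0.004294.
Darcy flux q = K · i = 2.929 × 0.004294 = 0.01258 m/day.
Seepage velocity v = q / n_e = 0.01258 / 0.11 = 0.1143 m/day.
Travel time t = L / v = 326 / 0.1143 = 2851 days = 7.805 years.

7.81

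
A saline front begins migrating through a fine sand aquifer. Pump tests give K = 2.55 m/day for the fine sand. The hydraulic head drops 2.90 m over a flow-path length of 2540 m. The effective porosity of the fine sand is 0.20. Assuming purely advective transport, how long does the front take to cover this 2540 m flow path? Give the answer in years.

Hydraulic gradient i = Δh / L = 2.90 / 2540 = 0.001142.
Darcy flux q = K · i = 2.550 × 0.001142 = 0.002911 m/day.
Seepage velocity v = q / n_e = 0.002911 / 0.20 = 0.01456 m/day.
Travel time t = L / v = 2540 / 0.01456 = 1.745e+05 days = 477.7 years.

478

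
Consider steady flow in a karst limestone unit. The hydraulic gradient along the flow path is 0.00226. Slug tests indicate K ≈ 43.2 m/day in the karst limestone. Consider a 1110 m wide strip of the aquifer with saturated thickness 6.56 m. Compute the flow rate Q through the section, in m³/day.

Cross-sectional area A = 1110 × 6.56 = 7282 m².
Hydraulic gradient i = 0.00226.
Darcy's law: Q = K · A · i = 43.20 × 7282 × 0.002260 = 710.9 m³/day.

711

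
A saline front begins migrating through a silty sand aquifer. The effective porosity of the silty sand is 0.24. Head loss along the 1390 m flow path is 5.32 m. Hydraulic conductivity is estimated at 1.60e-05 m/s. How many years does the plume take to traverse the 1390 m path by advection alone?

173

Convert K: 1.60e-05 m/s × 86400 = 1.382 m/day.
Hydraulic gradient i = Δh / L = 5.32 / 1390 = 0.003827.
Darcy flux q = K · i = 1.382 × 0.003827 = 0.005291 m/day.
Seepage velocity v = q / n_e = 0.005291 / 0.24 = 0.02205 m/day.
Travel time t = L / v = 1390 / 0.02205 = 63052 days = 172.6 years.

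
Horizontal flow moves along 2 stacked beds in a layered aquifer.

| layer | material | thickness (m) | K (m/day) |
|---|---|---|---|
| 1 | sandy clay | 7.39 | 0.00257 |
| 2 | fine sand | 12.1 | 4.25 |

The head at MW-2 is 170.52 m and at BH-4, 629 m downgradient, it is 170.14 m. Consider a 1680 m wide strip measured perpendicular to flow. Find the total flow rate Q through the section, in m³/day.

52.2

Flow is parallel to layering, so each bed carries its own Darcy discharge and the transmissivities add.
Σ(K_i·b_i) = 0.00257×7.39 + 4.25×12.1 = 51.44 m²/day.
Hydraulic gradient i = (170.52 − 170.14) / 629 = 0.38 / 629 = 0.0006041.
Q = Σ(K_i·b_i) · W · i = 51.44 × 1680 × 0.0006041 = 52.21 m³/day.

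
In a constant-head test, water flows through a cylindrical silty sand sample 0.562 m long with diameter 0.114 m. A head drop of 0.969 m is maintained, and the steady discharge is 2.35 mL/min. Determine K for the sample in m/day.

Cross-sectional area A = π·(d/2)² = π × (0.114/2)² = 0.01021 m².
Convert discharge: 2.35 mL/min = 3.917e-08 m³/s.
Darcy's law rearranged: K = Q·L / (A·Δh) = 3.917e-08 × 0.562 / (0.01021 × 0.969) = 2.226e-06 m/s = 0.1923 m/day.

0.192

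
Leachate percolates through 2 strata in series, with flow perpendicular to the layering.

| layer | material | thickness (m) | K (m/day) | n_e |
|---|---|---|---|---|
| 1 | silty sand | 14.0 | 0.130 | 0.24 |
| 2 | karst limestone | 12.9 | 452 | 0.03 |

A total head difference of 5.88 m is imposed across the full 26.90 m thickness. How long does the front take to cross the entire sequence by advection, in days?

68.6

With flow normal to the layers, continuity requires the same specific discharge q through every layer.
Σ(b_i/K_i) = 14.0/0.130 + 12.9/452 = 107.7 d.
q = Δh / Σ(b_i/K_i) = 5.88 / 107.7 = 0.05459 m/day.
In each layer the seepage velocity is v_i = q/n_i, so the layer transit time is t_i = b_i·n_i / q:
  layer 1 (silty sand): t_1 = 14.0 × 0.24 / 0.05459 = 61.55 d
  layer 2 (karst limestone): t_2 = 12.9 × 0.03 / 0.05459 = 7.090 d
Total t = Σ t_i = 68.64 days.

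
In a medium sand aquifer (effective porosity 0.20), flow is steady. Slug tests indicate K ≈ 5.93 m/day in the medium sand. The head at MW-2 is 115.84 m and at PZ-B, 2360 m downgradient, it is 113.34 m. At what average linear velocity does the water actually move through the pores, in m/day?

0.0314

Hydraulic gradient i = (115.84 − 113.34) / 2360 = 2.5 / 2360 = 0.001059.
Darcy flux q = K · i = 5.930 × 0.001059 = 0.006282 m/day.
Seepage velocity v = q / n_e = 0.006282 / 0.20 = 0.03141 m/day.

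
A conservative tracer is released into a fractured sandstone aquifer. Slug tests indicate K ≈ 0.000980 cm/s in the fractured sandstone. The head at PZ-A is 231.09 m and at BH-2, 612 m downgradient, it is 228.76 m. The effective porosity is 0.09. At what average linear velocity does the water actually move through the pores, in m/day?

Convert K: 0.000980 cm/s × 864 = 0.8467 m/day.
Hydraulic gradient i = (231.09 − 228.76) / 612 = 2.33 / 612 = 0.003807.
Darcy flux q = K · i = 0.8467 × 0.003807 = 0.003224 m/day.
Seepage velocity v = q / n_e = 0.003224 / 0.09 = 0.03582 m/day.

0.0358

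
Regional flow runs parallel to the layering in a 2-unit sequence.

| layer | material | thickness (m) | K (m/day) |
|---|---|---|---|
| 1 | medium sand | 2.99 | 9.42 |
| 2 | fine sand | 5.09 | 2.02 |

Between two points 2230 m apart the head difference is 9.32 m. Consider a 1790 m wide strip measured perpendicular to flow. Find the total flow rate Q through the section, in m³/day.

288

Flow is parallel to layering, so each bed carries its own Darcy discharge and the transmissivities add.
Σ(K_i·b_i) = 9.42×2.99 + 2.02×5.09 = 38.45 m²/day.
Hydraulic gradient i = Δh / L = 9.32 / 2230 = 0.004179.
Q = Σ(K_i·b_i) · W · i = 38.45 × 1790 × 0.004179 = 287.6 m³/day.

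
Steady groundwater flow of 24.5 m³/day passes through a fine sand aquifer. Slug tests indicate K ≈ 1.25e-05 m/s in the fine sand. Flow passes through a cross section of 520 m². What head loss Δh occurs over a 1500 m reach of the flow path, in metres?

65.4

Convert K: 1.25e-05 m/s × 86400 = 1.080 m/day.
From Q = K·A·i, i = Q / (K·A) = 24.5 / (1.080 × 520.0) = 0.04363.
Head loss Δh = i · L = 0.04363 × 1500 = 65.44 m.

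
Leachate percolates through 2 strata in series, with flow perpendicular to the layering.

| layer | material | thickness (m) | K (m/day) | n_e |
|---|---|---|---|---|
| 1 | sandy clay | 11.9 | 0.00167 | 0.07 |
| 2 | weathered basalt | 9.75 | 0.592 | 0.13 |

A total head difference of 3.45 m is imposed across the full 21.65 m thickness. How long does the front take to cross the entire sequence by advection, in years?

11.9

With flow normal to the layers, continuity requires the same specific discharge q through every layer.
Σ(b_i/K_i) = 11.9/0.00167 + 9.75/0.592 = 7142 d.
q = Δh / Σ(b_i/K_i) = 3.45 / 7142 = 0.0004830 m/day.
In each layer the seepage velocity is v_i = q/n_i, so the layer transit time is t_i = b_i·n_i / q:
  layer 1 (sandy clay): t_1 = 11.9 × 0.07 / 0.0004830 = 1724 d
  layer 2 (weathered basalt): t_2 = 9.75 × 0.13 / 0.0004830 = 2624 d
Total t = Σ t_i = 4348 days = 11.91 years.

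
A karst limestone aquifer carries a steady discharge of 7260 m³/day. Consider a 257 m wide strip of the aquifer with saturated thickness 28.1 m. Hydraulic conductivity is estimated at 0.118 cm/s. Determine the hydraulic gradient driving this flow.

Convert K: 0.118 cm/s × 864 = 102.0 m/day.
Cross-sectional area A = 257 × 28.1 = 7222 m².
From Q = K·A·i, i = Q / (K·A) = 7260 / (102.0 × 7222) = 0.009861.

0.00986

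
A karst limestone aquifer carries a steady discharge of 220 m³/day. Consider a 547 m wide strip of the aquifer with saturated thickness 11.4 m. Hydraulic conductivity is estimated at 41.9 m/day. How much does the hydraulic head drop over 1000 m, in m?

Cross-sectional area A = 547 × 11.4 = 6236 m².
From Q = K·A·i, i = Q / (K·A) = 220 / (41.90 × 6236) = 0.0008420.
Head loss Δh = i · L = 0.0008420 × 1000 = 0.8420 m.

0.842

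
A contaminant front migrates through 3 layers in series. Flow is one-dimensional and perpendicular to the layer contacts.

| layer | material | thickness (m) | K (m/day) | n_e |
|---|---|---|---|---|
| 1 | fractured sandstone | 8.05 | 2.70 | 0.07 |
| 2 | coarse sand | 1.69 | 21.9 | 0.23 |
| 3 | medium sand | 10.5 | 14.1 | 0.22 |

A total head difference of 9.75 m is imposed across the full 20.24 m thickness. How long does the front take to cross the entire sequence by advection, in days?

With flow normal to the layers, continuity requires the same specific discharge q through every layer.
Σ(b_i/K_i) = 8.05/2.70 + 1.69/21.9 + 10.5/14.1 = 3.803 d.
q = Δh / Σ(b_i/K_i) = 9.75 / 3.803 = 2.564 m/day.
In each layer the seepage velocity is v_i = q/n_i, so the layer transit time is t_i = b_i·n_i / q:
  layer 1 (fractured sandstone): t_1 = 8.05 × 0.07 / 2.564 = 0.2198 d
  layer 2 (coarse sand): t_2 = 1.69 × 0.23 / 2.564 = 0.1516 d
  layer 3 (medium sand): t_3 = 10.5 × 0.22 / 2.564 = 0.9011 d
Total t = Σ t_i = 1.273 days.

1.27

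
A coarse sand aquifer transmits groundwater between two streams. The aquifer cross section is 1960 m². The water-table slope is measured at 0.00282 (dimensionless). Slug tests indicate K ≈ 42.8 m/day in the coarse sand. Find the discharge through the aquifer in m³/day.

Hydraulic gradient i = 0.00282.
Darcy's law: Q = K · A · i = 42.80 × 1960 × 0.002820 = 236.6 m³/day.

237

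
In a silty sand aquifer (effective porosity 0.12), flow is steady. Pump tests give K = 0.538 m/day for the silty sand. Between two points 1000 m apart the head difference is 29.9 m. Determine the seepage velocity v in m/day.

Hydraulic gradient i = Δh / L = 29.9 / 1000 = 0.02990.
Darcy flux q = K · i = 0.5380 × 0.02990 = 0.01609 m/day.
Seepage velocity v = q / n_e = 0.01609 / 0.12 = 0.1341 m/day.

0.134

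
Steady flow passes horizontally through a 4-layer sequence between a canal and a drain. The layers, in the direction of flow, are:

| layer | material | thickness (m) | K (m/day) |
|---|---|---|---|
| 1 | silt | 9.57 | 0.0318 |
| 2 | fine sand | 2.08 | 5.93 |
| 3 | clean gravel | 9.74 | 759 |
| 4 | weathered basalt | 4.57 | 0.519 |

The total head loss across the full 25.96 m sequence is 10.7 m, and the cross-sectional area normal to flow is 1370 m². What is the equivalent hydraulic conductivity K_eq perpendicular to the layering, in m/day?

0.0837

Flow is perpendicular to layering, so the layers act in series and the equivalent K is the thickness-weighted harmonic mean.
Total thickness L = 9.57 + 2.08 + 9.74 + 4.57 = 25.96 m.
Σ(b_i/K_i) = 9.57/0.0318 + 2.08/5.93 + 9.74/759 + 4.57/0.519 = 310.1 d.
K_eq = L / Σ(b_i/K_i) = 25.96 / 310.1 = 0.08371 m/day.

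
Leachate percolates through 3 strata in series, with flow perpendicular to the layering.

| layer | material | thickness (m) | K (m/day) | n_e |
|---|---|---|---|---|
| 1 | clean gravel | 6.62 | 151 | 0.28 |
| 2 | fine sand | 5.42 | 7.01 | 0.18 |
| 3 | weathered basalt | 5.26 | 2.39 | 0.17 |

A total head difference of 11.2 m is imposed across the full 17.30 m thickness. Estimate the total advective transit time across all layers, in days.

1.00

With flow normal to the layers, continuity requires the same specific discharge q through every layer.
Σ(b_i/K_i) = 6.62/151 + 5.42/7.01 + 5.26/2.39 = 3.018 d.
q = Δh / Σ(b_i/K_i) = 11.2 / 3.018 = 3.711 m/day.
In each layer the seepage velocity is v_i = q/n_i, so the layer transit time is t_i = b_i·n_i / q:
  layer 1 (clean gravel): t_1 = 6.62 × 0.28 / 3.711 = 0.4995 d
  layer 2 (fine sand): t_2 = 5.42 × 0.18 / 3.711 = 0.2629 d
  layer 3 (weathered basalt): t_3 = 5.26 × 0.17 / 3.711 = 0.2409 d
Total t = Σ t_i = 1.003 days.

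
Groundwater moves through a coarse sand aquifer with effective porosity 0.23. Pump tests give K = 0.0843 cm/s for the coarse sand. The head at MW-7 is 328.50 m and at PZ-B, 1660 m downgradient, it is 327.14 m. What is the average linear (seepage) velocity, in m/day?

0.259

Convert K: 0.0843 cm/s × 864 = 72.84 m/day.
Hydraulic gradient i = (328.50 − 327.14) / 1660 = 1.36 / 1660 = 0.0008193.
Darcy flux q = K · i = 72.84 × 0.0008193 = 0.05967 m/day.
Seepage velocity v = q / n_e = 0.05967 / 0.23 = 0.2594 m/day.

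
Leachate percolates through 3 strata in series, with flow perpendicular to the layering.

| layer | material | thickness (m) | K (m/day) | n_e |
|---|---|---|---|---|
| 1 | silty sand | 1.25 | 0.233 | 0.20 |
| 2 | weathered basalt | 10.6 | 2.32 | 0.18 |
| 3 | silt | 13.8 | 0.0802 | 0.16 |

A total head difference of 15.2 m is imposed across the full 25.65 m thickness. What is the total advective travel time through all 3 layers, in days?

With flow normal to the layers, continuity requires the same specific discharge q through every layer.
Σ(b_i/K_i) = 1.25/0.233 + 10.6/2.32 + 13.8/0.0802 = 182.0 d.
q = Δh / Σ(b_i/K_i) = 15.2 / 182.0 = 0.08351 m/day.
In each layer the seepage velocity is v_i = q/n_i, so the layer transit time is t_i = b_i·n_i / q:
  layer 1 (silty sand): t_1 = 1.25 × 0.20 / 0.08351 = 2.993 d
  layer 2 (weathered basalt): t_2 = 10.6 × 0.18 / 0.08351 = 22.85 d
  layer 3 (silt): t_3 = 13.8 × 0.16 / 0.08351 = 26.44 d
Total t = Σ t_i = 52.28 days.

52.3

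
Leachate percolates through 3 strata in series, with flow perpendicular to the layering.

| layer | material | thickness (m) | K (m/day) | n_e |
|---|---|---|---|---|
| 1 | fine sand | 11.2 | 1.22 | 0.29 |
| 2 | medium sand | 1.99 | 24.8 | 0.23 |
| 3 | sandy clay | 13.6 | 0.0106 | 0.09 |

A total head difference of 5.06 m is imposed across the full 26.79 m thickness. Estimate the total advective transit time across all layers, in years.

3.45

With flow normal to the layers, continuity requires the same specific discharge q through every layer.
Σ(b_i/K_i) = 11.2/1.22 + 1.99/24.8 + 13.6/0.0106 = 1292 d.
q = Δh / Σ(b_i/K_i) = 5.06 / 1292 = 0.003916 m/day.
In each layer the seepage velocity is v_i = q/n_i, so the layer transit time is t_i = b_i·n_i / q:
  layer 1 (fine sand): t_1 = 11.2 × 0.29 / 0.003916 = 829.5 d
  layer 2 (medium sand): t_2 = 1.99 × 0.23 / 0.003916 = 116.9 d
  layer 3 (sandy clay): t_3 = 13.6 × 0.09 / 0.003916 = 312.6 d
Total t = Σ t_i = 1259 days = 3.447 years.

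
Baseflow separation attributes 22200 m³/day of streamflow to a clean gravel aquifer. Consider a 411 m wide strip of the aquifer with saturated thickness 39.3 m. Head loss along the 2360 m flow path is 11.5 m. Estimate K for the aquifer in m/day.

282

Cross-sectional area A = 411 × 39.3 = 16152 m².
Hydraulic gradient i = Δh / L = 11.5 / 2360 = 0.004873.
From Q = K·A·i, K = Q / (A·i) = 22200 / (16152 × 0.004873) = 282.1 m/day.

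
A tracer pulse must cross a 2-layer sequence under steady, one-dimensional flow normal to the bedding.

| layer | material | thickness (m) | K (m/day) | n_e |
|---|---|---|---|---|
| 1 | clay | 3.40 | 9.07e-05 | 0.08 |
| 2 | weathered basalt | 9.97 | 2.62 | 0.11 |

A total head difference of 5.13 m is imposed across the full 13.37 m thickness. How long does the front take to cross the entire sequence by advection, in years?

With flow normal to the layers, continuity requires the same specific discharge q through every layer.
Σ(b_i/K_i) = 3.40/9.07e-05 + 9.97/2.62 = 37490 d.
q = Δh / Σ(b_i/K_i) = 5.13 / 37490 = 0.0001368 m/day.
In each layer the seepage velocity is v_i = q/n_i, so the layer transit time is t_i = b_i·n_i / q:
  layer 1 (clay): t_1 = 3.40 × 0.08 / 0.0001368 = 1988 d
  layer 2 (weathered basalt): t_2 = 9.97 × 0.11 / 0.0001368 = 8015 d
Total t = Σ t_i = 10002 days = 27.39 years.

27.4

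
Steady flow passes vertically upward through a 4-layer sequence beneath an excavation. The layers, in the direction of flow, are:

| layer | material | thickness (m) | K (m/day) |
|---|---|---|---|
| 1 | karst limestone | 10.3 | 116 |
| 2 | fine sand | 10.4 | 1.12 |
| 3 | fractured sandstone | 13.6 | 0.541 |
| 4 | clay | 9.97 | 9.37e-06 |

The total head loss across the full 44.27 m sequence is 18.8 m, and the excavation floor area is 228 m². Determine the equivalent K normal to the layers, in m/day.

Flow is perpendicular to layering, so the layers act in series and the equivalent K is the thickness-weighted harmonic mean.
Total thickness L = 10.3 + 10.4 + 13.6 + 9.97 = 44.27 m.
Σ(b_i/K_i) = 10.3/116 + 10.4/1.12 + 13.6/0.541 + 9.97/9.37e-06 = 1.064e+06 d.
K_eq = L / Σ(b_i/K_i) = 44.27 / 1.064e+06 = 4.160e-05 m/day.

4.16e-05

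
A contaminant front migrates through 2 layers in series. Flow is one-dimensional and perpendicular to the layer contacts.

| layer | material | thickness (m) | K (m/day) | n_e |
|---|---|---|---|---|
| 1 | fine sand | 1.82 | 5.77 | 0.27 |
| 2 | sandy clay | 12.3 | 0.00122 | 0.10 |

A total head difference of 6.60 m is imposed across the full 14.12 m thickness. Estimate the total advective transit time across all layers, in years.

With flow normal to the layers, continuity requires the same specific discharge q through every layer.
Σ(b_i/K_i) = 1.82/5.77 + 12.3/0.00122 = 10082 d.
q = Δh / Σ(b_i/K_i) = 6.60 / 10082 = 0.0006546 m/day.
In each layer the seepage velocity is v_i = q/n_i, so the layer transit time is t_i = b_i·n_i / q:
  layer 1 (fine sand): t_1 = 1.82 × 0.27 / 0.0006546 = 750.7 d
  layer 2 (sandy clay): t_2 = 12.3 × 0.10 / 0.0006546 = 1879 d
Total t = Σ t_i = 2630 days = 7.200 years.

7.20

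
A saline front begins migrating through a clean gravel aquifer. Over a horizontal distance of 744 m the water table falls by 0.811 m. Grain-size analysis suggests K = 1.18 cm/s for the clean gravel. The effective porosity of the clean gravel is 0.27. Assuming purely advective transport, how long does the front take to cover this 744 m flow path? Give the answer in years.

Convert K: 1.18 cm/s × 864 = 1020 m/day.
Hydraulic gradient i = Δh / L = 0.811 / 744 = 0.001090.
Darcy flux q = K · i = 1020 × 0.001090 = 1.111 m/day.
Seepage velocity v = q / n_e = 1.111 / 0.27 = 4.116 m/day.
Travel time t = L / v = 744 / 4.116 = 180.8 days = 0.4949 years.

0.495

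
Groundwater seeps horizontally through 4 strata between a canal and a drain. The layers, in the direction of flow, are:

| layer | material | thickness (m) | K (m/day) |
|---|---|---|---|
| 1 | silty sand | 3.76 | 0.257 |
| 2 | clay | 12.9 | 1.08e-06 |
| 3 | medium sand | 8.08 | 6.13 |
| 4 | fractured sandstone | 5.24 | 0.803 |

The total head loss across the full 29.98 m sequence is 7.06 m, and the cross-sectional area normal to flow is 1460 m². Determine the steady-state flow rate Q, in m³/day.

0.000863

Flow is perpendicular to layering, so the layers act in series and the equivalent K is the thickness-weighted harmonic mean.
Total thickness L = 3.76 + 12.9 + 8.08 + 5.24 = 29.98 m.
Σ(b_i/K_i) = 3.76/0.257 + 12.9/1.08e-06 + 8.08/6.13 + 5.24/0.803 = 1.194e+07 d.
K_eq = L / Σ(b_i/K_i) = 29.98 / 1.194e+07 = 2.510e-06 m/day.
Q = K_eq · A · (Δh/L) = 2.510e-06 × 1460 × (7.06/29.98) = 0.0008630 m³/day.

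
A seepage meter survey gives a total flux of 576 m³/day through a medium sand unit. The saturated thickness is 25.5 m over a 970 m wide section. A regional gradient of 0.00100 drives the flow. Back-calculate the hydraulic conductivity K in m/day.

Cross-sectional area A = 970 × 25.5 = 24735 m².
Hydraulic gradient i = 0.00100.
From Q = K·A·i, K = Q / (A·i) = 576 / (24735 × 0.001000) = 23.29 m/day.

23.3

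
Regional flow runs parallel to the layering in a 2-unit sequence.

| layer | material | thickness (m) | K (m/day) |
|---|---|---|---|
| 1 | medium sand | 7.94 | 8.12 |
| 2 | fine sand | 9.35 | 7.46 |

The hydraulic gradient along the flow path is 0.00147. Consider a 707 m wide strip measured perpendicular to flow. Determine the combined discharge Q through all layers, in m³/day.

139

Flow is parallel to layering, so each bed carries its own Darcy discharge and the transmissivities add.
Σ(K_i·b_i) = 8.12×7.94 + 7.46×9.35 = 134.2 m²/day.
Hydraulic gradient i = 0.00147.
Q = Σ(K_i·b_i) · W · i = 134.2 × 707 × 0.001470 = 139.5 m³/day.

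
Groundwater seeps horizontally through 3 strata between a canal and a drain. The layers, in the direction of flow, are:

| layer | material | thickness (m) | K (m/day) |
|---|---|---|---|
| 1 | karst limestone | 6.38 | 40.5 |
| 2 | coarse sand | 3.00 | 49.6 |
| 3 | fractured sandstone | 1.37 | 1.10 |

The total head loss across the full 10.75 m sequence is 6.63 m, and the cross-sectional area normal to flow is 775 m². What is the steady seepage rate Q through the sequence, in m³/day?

3510

Flow is perpendicular to layering, so the layers act in series and the equivalent K is the thickness-weighted harmonic mean.
Total thickness L = 6.38 + 3.00 + 1.37 = 10.75 m.
Σ(b_i/K_i) = 6.38/40.5 + 3.00/49.6 + 1.37/1.10 = 1.463 d.
K_eq = L / Σ(b_i/K_i) = 10.75 / 1.463 = 7.346 m/day.
Q = K_eq · A · (Δh/L) = 7.346 × 775 × (6.63/10.75) = 3511 m³/day.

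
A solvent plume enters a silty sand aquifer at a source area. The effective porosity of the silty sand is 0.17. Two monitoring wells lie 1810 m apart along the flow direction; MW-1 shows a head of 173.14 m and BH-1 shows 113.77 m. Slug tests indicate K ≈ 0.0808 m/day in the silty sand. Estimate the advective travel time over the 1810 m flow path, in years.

318

Hydraulic gradient i = (173.14 − 113.77) / 1810 = 59.37 / 1810 = 0.03280.
Darcy flux q = K · i = 0.08080 × 0.03280 = 0.002650 m/day.
Seepage velocity v = q / n_e = 0.002650 / 0.17 = 0.01559 m/day.
Travel time t = L / v = 1810 / 0.01559 = 1.161e+05 days = 317.9 years.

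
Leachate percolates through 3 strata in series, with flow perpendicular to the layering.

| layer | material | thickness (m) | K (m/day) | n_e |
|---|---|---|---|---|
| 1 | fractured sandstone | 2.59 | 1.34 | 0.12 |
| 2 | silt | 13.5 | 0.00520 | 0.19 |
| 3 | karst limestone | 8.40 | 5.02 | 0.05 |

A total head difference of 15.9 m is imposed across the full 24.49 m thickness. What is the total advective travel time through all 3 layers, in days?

539

With flow normal to the layers, continuity requires the same specific discharge q through every layer.
Σ(b_i/K_i) = 2.59/1.34 + 13.5/0.00520 + 8.40/5.02 = 2600 d.
q = Δh / Σ(b_i/K_i) = 15.9 / 2600 = 0.006116 m/day.
In each layer the seepage velocity is v_i = q/n_i, so the layer transit time is t_i = b_i·n_i / q:
  layer 1 (fractured sandstone): t_1 = 2.59 × 0.12 / 0.006116 = 50.82 d
  layer 2 (silt): t_2 = 13.5 × 0.19 / 0.006116 = 419.4 d
  layer 3 (karst limestone): t_3 = 8.40 × 0.05 / 0.006116 = 68.67 d
Total t = Σ t_i = 538.9 days.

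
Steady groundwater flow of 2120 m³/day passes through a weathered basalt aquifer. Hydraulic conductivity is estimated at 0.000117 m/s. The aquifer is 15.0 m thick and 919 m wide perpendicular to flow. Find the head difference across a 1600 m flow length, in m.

Convert K: 0.000117 m/s × 86400 = 10.11 m/day.
Cross-sectional area A = 919 × 15.0 = 13785 m².
From Q = K·A·i, i = Q / (K·A) = 2120 / (10.11 × 13785) = 0.01521.
Head loss Δh = i · L = 0.01521 × 1600 = 24.34 m.

24.3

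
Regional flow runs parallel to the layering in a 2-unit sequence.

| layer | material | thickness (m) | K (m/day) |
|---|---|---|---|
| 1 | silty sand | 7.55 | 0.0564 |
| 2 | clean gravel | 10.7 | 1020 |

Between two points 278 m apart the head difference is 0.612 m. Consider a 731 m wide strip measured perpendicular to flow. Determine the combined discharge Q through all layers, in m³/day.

17600

Flow is parallel to layering, so each bed carries its own Darcy discharge and the transmissivities add.
Σ(K_i·b_i) = 0.0564×7.55 + 1020×10.7 = 10914 m²/day.
Hydraulic gradient i = Δh / L = 0.612 / 278 = 0.002201.
Q = Σ(K_i·b_i) · W · i = 10914 × 731 × 0.002201 = 17564 m³/day.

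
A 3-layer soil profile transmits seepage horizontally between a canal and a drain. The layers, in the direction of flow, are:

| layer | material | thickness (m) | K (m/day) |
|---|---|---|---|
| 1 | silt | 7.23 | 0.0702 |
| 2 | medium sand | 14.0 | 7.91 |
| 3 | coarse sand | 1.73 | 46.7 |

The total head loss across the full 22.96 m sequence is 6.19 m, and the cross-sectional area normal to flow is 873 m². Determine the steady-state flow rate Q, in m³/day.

51.6

Flow is perpendicular to layering, so the layers act in series and the equivalent K is the thickness-weighted harmonic mean.
Total thickness L = 7.23 + 14.0 + 1.73 = 22.96 m.
Σ(b_i/K_i) = 7.23/0.0702 + 14.0/7.91 + 1.73/46.7 = 104.8 d.
K_eq = L / Σ(b_i/K_i) = 22.96 / 104.8 = 0.2191 m/day.
Q = K_eq · A · (Δh/L) = 0.2191 × 873 × (6.19/22.96) = 51.56 m³/day.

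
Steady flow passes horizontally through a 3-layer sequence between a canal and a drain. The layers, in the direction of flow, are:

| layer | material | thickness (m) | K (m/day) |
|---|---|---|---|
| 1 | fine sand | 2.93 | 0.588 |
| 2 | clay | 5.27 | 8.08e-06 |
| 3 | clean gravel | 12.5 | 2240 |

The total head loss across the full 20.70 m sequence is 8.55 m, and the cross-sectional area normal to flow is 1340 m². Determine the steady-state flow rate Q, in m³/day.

Flow is perpendicular to layering, so the layers act in series and the equivalent K is the thickness-weighted harmonic mean.
Total thickness L = 2.93 + 5.27 + 12.5 = 20.70 m.
Σ(b_i/K_i) = 2.93/0.588 + 5.27/8.08e-06 + 12.5/2240 = 6.522e+05 d.
K_eq = L / Σ(b_i/K_i) = 20.70 / 6.522e+05 = 3.174e-05 m/day.
Q = K_eq · A · (Δh/L) = 3.174e-05 × 1340 × (8.55/20.70) = 0.01757 m³/day.

0.0176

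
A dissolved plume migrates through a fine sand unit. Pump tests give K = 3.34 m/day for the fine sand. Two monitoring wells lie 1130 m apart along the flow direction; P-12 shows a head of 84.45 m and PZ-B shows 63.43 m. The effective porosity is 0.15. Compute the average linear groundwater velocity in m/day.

0.414

Hydraulic gradient i = (84.45 − 63.43) / 1130 = 21.02 / 1130 = 0.01860.
Darcy flux q = K · i = 3.340 × 0.01860 = 0.06213 m/day.
Seepage velocity v = q / n_e = 0.06213 / 0.15 = 0.4142 m/day.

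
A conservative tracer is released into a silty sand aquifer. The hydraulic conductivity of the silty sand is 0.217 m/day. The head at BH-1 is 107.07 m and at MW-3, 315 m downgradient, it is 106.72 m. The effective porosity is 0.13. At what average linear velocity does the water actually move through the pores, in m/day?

0.00185

Hydraulic gradient i = (107.07 − 106.72) / 315 = 0.35 / 315 = 0.001111.
Darcy flux q = K · i = 0.2170 × 0.001111 = 0.0002411 m/day.
Seepage velocity v = q / n_e = 0.0002411 / 0.13 = 0.001855 m/day.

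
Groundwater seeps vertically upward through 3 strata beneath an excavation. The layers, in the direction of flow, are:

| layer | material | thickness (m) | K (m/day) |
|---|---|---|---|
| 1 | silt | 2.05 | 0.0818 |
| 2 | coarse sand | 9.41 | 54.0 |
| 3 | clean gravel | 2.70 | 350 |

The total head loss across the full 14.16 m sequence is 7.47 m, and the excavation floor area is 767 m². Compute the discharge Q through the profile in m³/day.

227

Flow is perpendicular to layering, so the layers act in series and the equivalent K is the thickness-weighted harmonic mean.
Total thickness L = 2.05 + 9.41 + 2.70 = 14.16 m.
Σ(b_i/K_i) = 2.05/0.0818 + 9.41/54.0 + 2.70/350 = 25.24 d.
K_eq = L / Σ(b_i/K_i) = 14.16 / 25.24 = 0.5609 m/day.
Q = K_eq · A · (Δh/L) = 0.5609 × 767 × (7.47/14.16) = 227.0 m³/day.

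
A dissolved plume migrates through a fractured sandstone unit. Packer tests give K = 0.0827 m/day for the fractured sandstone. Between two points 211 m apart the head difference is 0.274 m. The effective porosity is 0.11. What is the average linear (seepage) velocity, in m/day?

0.000976

Hydraulic gradient i = Δh / L = 0.274 / 211 = 0.001299.
Darcy flux q = K · i = 0.08270 × 0.001299 = 0.0001074 m/day.
Seepage velocity v = q / n_e = 0.0001074 / 0.11 = 0.0009763 m/day.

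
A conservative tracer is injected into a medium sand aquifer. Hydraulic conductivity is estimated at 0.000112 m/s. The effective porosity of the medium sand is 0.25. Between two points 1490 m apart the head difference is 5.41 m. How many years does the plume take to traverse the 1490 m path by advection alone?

Convert K: 0.000112 m/s × 86400 = 9.677 m/day.
Hydraulic gradient i = Δh / L = 5.41 / 1490 = 0.003631.
Darcy flux q = K · i = 9.677 × 0.003631 = 0.03514 m/day.
Seepage velocity v = q / n_e = 0.03514 / 0.25 = 0.1405 m/day.
Travel time t = L / v = 1490 / 0.1405 = 10602 days = 29.03 years.

29.0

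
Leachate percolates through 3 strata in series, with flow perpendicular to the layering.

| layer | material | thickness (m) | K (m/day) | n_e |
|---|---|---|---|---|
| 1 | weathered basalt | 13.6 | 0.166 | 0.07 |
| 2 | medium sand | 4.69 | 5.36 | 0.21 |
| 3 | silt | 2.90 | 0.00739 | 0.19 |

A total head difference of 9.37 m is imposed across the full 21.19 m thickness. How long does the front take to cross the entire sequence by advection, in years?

0.345

With flow normal to the layers, continuity requires the same specific discharge q through every layer.
Σ(b_i/K_i) = 13.6/0.166 + 4.69/5.36 + 2.90/0.00739 = 475.2 d.
q = Δh / Σ(b_i/K_i) = 9.37 / 475.2 = 0.01972 m/day.
In each layer the seepage velocity is v_i = q/n_i, so the layer transit time is t_i = b_i·n_i / q:
  layer 1 (weathered basalt): t_1 = 13.6 × 0.07 / 0.01972 = 48.28 d
  layer 2 (medium sand): t_2 = 4.69 × 0.21 / 0.01972 = 49.95 d
  layer 3 (silt): t_3 = 2.90 × 0.19 / 0.01972 = 27.95 d
Total t = Σ t_i = 126.2 days = 0.3455 years.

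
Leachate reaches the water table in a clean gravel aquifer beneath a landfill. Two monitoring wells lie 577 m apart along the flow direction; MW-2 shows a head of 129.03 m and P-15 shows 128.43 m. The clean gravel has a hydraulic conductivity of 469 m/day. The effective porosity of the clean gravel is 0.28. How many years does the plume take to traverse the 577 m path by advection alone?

0.907

Hydraulic gradient i = (129.03 − 128.43) / 577 = 0.6 / 577 = 0.001040.
Darcy flux q = K · i = 469.0 × 0.001040 = 0.4877 m/day.
Seepage velocity v = q / n_e = 0.4877 / 0.28 = 1.742 m/day.
Travel time t = L / v = 577 / 1.742 = 331.3 days = 0.9070 years.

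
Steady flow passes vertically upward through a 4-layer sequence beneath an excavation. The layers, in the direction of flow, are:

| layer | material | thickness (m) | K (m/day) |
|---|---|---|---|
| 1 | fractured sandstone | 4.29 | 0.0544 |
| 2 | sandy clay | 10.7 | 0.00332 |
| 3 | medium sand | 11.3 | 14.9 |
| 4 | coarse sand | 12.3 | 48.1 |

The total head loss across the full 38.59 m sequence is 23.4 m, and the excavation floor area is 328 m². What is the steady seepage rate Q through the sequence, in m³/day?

2.32

Flow is perpendicular to layering, so the layers act in series and the equivalent K is the thickness-weighted harmonic mean.
Total thickness L = 4.29 + 10.7 + 11.3 + 12.3 = 38.59 m.
Σ(b_i/K_i) = 4.29/0.0544 + 10.7/0.00332 + 11.3/14.9 + 12.3/48.1 = 3303 d.
K_eq = L / Σ(b_i/K_i) = 38.59 / 3303 = 0.01168 m/day.
Q = K_eq · A · (Δh/L) = 0.01168 × 328 × (23.4/38.59) = 2.324 m³/day.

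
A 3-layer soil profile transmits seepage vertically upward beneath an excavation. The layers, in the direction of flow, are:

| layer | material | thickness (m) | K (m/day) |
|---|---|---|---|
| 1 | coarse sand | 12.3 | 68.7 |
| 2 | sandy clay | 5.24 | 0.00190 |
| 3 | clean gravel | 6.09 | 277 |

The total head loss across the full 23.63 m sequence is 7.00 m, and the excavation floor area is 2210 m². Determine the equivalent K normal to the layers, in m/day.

Flow is perpendicular to layering, so the layers act in series and the equivalent K is the thickness-weighted harmonic mean.
Total thickness L = 12.3 + 5.24 + 6.09 = 23.63 m.
Σ(b_i/K_i) = 12.3/68.7 + 5.24/0.00190 + 6.09/277 = 2758 d.
K_eq = L / Σ(b_i/K_i) = 23.63 / 2758 = 0.008568 m/day.

0.00857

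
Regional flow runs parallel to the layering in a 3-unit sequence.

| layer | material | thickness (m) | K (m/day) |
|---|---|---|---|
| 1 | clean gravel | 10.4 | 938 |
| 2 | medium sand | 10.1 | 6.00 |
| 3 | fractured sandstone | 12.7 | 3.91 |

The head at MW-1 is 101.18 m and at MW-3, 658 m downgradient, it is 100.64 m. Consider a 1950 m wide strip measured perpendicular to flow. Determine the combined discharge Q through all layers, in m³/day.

Flow is parallel to layering, so each bed carries its own Darcy discharge and the transmissivities add.
Σ(K_i·b_i) = 938×10.4 + 6.00×10.1 + 3.91×12.7 = 9865 m²/day.
Hydraulic gradient i = (101.18 − 100.64) / 658 = 0.54 / 658 = 0.0008207.
Q = Σ(K_i·b_i) · W · i = 9865 × 1950 × 0.0008207 = 15788 m³/day.

15800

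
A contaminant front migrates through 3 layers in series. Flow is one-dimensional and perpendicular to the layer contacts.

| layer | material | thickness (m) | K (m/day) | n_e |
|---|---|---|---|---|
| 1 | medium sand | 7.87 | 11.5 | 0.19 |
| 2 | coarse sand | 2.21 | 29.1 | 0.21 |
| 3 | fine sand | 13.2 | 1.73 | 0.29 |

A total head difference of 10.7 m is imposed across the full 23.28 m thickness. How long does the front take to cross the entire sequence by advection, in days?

4.54

With flow normal to the layers, continuity requires the same specific discharge q through every layer.
Σ(b_i/K_i) = 7.87/11.5 + 2.21/29.1 + 13.2/1.73 = 8.390 d.
q = Δh / Σ(b_i/K_i) = 10.7 / 8.390 = 1.275 m/day.
In each layer the seepage velocity is v_i = q/n_i, so the layer transit time is t_i = b_i·n_i / q:
  layer 1 (medium sand): t_1 = 7.87 × 0.19 / 1.275 = 1.173 d
  layer 2 (coarse sand): t_2 = 2.21 × 0.21 / 1.275 = 0.3639 d
  layer 3 (fine sand): t_3 = 13.2 × 0.29 / 1.275 = 3.002 d
Total t = Σ t_i = 4.538 days.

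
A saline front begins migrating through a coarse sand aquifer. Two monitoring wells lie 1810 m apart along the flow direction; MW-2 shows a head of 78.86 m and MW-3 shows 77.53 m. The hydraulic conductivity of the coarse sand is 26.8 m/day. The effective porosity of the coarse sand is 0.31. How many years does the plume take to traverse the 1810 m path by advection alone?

Hydraulic gradient i = (78.86 − 77.53) / 1810 = 1.33 / 1810 = 0.0007348.
Darcy flux q = K · i = 26.80 × 0.0007348 = 0.01969 m/day.
Seepage velocity v = q / n_e = 0.01969 / 0.31 = 0.06353 m/day.
Travel time t = L / v = 1810 / 0.06353 = 28493 days = 78.01 years.

78.0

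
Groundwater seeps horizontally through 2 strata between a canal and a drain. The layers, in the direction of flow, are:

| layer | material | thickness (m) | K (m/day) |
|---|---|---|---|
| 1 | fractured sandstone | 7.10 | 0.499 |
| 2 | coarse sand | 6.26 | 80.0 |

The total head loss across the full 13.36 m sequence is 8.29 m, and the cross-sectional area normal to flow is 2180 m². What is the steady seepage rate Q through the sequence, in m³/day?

1260

Flow is perpendicular to layering, so the layers act in series and the equivalent K is the thickness-weighted harmonic mean.
Total thickness L = 7.10 + 6.26 = 13.36 m.
Σ(b_i/K_i) = 7.10/0.499 + 6.26/80.0 = 14.31 d.
K_eq = L / Σ(b_i/K_i) = 13.36 / 14.31 = 0.9338 m/day.
Q = K_eq · A · (Δh/L) = 0.9338 × 2180 × (8.29/13.36) = 1263 m³/day.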